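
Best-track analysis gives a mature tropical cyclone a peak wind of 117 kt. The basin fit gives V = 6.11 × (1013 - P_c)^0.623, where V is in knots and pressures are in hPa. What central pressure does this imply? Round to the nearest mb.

899 mb

ΔP = (V / 6.11)^(1/0.623) = (117/6.11)^1.605.
117/6.11 = 19.149; 19.149^1.605 ≈ 114.29 mb.
P_c = 1013 − 114.29 = 898.71 ≈ 899 mb.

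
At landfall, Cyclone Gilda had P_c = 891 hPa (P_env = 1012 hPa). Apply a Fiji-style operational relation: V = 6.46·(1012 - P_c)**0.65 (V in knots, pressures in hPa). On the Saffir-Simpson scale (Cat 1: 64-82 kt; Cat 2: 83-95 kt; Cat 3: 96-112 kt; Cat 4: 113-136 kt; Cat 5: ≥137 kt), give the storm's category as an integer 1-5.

ΔP = 1012 − 891 = 121 hPa.
V ≈ 6.46 × 121^0.65 = 6.46 × 22.58 ≈ 146 kt.
146 kt falls in the Category 5 band.

5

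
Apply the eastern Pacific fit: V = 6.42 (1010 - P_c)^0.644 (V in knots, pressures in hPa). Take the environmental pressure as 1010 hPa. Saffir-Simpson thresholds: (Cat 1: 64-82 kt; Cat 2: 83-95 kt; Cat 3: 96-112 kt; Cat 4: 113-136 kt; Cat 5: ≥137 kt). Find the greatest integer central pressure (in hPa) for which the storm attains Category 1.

974 hPa

Category 1 begins at V = 64 kt.
Required ΔP = (64/6.42)^(1/0.644) = 9.969^1.553 ≈ 35.54 hPa.
P_c ≤ 1010 − 35.54 = 974.46, so the highest integer P_c is 974 hPa.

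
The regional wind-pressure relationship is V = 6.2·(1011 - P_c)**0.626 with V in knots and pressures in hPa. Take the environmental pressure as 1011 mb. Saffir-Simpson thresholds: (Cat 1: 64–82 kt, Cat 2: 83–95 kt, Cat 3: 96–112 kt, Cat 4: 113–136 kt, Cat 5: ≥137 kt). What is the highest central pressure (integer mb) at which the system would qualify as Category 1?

969 mb

Category 1 begins at V = 64 kt.
Required ΔP = (64/6.2)^(1/0.626) = 10.323^1.597 ≈ 41.64 mb.
P_c ≤ 1011 − 41.64 = 969.36, so the highest integer P_c is 969 mb.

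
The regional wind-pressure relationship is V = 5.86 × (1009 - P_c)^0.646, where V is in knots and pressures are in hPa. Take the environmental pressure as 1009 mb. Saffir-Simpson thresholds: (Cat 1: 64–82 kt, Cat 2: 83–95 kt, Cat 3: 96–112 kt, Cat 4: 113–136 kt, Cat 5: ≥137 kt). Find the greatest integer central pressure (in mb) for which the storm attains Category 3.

Category 3 begins at V = 96 kt.
Required ΔP = (96/5.86)^(1/0.646) = 16.382^1.548 ≈ 75.83 mb.
P_c ≤ 1009 − 75.83 = 933.17, so the highest integer P_c is 933 mb.

933 mb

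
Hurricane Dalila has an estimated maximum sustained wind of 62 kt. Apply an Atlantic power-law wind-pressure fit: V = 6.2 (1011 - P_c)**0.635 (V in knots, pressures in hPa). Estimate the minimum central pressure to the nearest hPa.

973 hPa

ΔP = (V / 6.2)^(1/0.635) = (62/6.2)^1.575.
62/6.2 = 10.000; 10.000^1.575 ≈ 37.57 hPa.
P_c = 1011 − 37.57 = 973.43 ≈ 973 hPa.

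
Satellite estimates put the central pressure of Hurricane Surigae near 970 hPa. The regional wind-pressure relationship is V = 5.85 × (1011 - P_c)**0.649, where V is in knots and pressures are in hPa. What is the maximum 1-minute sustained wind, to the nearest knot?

ΔP = 1011 − 970 = 41 hPa.
41^0.649 ≈ 11.135.
V ≈ 5.85 × 11.135 ≈ 65.1 kt.

65 kt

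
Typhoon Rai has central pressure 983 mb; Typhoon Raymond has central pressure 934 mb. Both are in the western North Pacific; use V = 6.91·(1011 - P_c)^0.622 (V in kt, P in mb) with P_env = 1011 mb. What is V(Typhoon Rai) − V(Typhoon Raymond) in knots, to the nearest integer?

-48 kt

Typhoon Rai: ΔP = 28; V ≈ 6.91 × 28^0.622 ≈ 54.90 kt.
Typhoon Raymond: ΔP = 77; V ≈ 6.91 × 77^0.622 ≈ 103.01 kt.
Difference ≈ 54.90 − 103.01 = -48.11 → -48 kt.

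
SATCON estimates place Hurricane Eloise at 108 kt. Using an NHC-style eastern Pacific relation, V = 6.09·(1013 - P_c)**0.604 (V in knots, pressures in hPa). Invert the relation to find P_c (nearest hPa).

896 hPa

ΔP = (V / 6.09)^(1/0.604) = (108/6.09)^1.656.
108/6.09 = 17.734; 17.734^1.656 ≈ 116.83 hPa.
P_c = 1013 − 116.83 = 896.17 ≈ 896 hPa.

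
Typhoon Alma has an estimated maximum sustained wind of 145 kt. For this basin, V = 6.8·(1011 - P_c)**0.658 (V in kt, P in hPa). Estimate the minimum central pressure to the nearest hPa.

906 hPa

ΔP = (V / 6.8)^(1/0.658) = (145/6.8)^1.520.
145/6.8 = 21.324; 21.324^1.520 ≈ 104.60 hPa.
P_c = 1011 − 104.60 = 906.40 ≈ 906 hPa.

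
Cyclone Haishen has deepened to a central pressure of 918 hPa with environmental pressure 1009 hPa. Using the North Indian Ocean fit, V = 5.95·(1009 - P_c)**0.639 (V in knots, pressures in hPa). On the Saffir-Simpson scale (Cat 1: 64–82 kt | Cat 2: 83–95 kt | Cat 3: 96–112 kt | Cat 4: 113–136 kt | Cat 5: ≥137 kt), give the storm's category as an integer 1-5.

3

ΔP = 1009 − 918 = 91 hPa.
V ≈ 5.95 × 91^0.639 = 5.95 × 17.86 ≈ 106 kt.
106 kt falls in the Category 3 band.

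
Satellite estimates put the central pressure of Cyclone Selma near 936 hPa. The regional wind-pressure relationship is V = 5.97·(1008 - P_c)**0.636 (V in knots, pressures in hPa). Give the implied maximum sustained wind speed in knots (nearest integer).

91 kt

ΔP = 1008 − 936 = 72 hPa.
72^0.636 ≈ 15.180.
V ≈ 5.97 × 15.180 ≈ 90.6 kt.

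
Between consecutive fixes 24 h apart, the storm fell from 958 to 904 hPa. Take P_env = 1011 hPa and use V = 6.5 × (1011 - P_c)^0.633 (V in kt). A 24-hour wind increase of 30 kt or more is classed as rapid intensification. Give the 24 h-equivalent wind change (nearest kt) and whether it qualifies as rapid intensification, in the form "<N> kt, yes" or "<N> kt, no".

45 kt, yes

V₁: ΔP = 53, V ≈ 6.5 × 53^0.633 ≈ 80.24 kt.
V₂: ΔP = 107, V ≈ 6.5 × 107^0.633 ≈ 125.17 kt.
ΔV over 24 h = 44.93 kt → 24 h equivalent = 44.93 × 24/24 ≈ 44.93 kt.
45 kt ≥ 30 kt ⇒ rapid intensification.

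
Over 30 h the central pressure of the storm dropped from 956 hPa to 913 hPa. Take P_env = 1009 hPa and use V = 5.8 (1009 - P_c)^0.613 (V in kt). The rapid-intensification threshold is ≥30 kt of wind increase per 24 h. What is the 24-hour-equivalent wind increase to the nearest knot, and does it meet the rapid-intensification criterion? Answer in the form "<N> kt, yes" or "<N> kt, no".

V₁: ΔP = 53, V ≈ 5.8 × 53^0.613 ≈ 66.13 kt.
V₂: ΔP = 96, V ≈ 5.8 × 96^0.613 ≈ 95.18 kt.
ΔV over 30 h = 29.05 kt → 24 h equivalent = 29.05 × 24/30 ≈ 23.24 kt.
23 kt < 30 kt ⇒ not rapid intensification.

23 kt, no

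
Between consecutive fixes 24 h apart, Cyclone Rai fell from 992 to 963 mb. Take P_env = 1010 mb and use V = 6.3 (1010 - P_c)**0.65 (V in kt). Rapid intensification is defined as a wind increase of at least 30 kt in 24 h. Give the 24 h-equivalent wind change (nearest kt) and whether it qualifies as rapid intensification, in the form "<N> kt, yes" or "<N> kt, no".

V₁: ΔP = 18, V ≈ 6.3 × 18^0.65 ≈ 41.24 kt.
V₂: ΔP = 47, V ≈ 6.3 × 47^0.65 ≈ 76.95 kt.
ΔV over 24 h = 35.71 kt → 24 h equivalent = 35.71 × 24/24 ≈ 35.71 kt.
36 kt ≥ 30 kt ⇒ rapid intensification.

36 kt, yes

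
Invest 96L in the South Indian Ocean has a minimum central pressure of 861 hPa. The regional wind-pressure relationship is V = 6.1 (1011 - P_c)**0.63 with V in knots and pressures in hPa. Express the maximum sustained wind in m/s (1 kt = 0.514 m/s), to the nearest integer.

ΔP = 1011 − 861 = 150 hPa.
V ≈ 6.1 × 150^0.63 = 6.1 × 23.493 ≈ 143.307 kt.
143.307 × 0.514 ≈ 73.66 m/s → 74 m/s.

74 m/s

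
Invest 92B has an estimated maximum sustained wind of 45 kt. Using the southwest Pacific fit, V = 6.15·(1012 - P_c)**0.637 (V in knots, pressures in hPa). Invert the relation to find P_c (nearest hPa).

989 hPa

ΔP = (V / 6.15)^(1/0.637) = (45/6.15)^1.570.
45/6.15 = 7.317; 7.317^1.570 ≈ 22.75 hPa.
P_c = 1012 − 22.75 = 989.25 ≈ 989 hPa.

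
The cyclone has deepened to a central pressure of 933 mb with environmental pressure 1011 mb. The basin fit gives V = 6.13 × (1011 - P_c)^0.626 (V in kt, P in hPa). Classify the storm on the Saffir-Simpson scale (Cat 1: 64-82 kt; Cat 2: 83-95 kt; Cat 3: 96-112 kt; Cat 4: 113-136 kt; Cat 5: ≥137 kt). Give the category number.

2

ΔP = 1011 − 933 = 78 mb.
V ≈ 6.13 × 78^0.626 = 6.13 × 15.29 ≈ 94 kt.
94 kt falls in the Category 2 band.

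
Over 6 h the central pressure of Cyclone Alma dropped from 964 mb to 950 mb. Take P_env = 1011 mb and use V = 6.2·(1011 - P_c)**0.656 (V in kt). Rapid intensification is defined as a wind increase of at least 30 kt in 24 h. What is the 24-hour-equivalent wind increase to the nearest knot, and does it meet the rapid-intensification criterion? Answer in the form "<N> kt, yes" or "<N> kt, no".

58 kt, yes

V₁: ΔP = 47, V ≈ 6.2 × 47^0.656 ≈ 77.50 kt.
V₂: ΔP = 61, V ≈ 6.2 × 61^0.656 ≈ 91.95 kt.
ΔV over 6 h = 14.45 kt → 24 h equivalent = 14.45 × 24/6 ≈ 57.80 kt.
58 kt ≥ 30 kt ⇒ rapid intensification.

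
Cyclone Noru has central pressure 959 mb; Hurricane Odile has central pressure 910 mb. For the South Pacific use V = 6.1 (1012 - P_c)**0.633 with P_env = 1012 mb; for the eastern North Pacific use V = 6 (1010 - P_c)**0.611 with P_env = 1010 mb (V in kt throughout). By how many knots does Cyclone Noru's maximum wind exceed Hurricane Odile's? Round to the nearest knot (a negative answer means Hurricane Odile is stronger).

-25 kt

Cyclone Noru: ΔP = 53; V ≈ 6.1 × 53^0.633 ≈ 75.30 kt.
Hurricane Odile: ΔP = 100; V ≈ 6 × 100^0.611 ≈ 100.03 kt.
Difference ≈ 75.30 − 100.03 = -24.73 → -25 kt.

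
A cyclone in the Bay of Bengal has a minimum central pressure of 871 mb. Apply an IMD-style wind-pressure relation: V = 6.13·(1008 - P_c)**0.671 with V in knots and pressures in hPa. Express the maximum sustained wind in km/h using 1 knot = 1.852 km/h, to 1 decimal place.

308.2 km/h

ΔP = 1008 − 871 = 137 mb.
V ≈ 6.13 × 137^0.671 = 6.13 × 27.148 ≈ 166.418 kt.
166.418 × 1.852 ≈ 308.21 km/h → 308.2 km/h.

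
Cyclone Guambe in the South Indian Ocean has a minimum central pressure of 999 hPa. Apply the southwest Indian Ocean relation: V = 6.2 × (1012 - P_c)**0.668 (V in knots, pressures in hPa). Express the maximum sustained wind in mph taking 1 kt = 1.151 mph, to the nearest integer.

ΔP = 1012 − 999 = 13 hPa.
V ≈ 6.2 × 13^0.668 = 6.2 × 5.548 ≈ 34.396 kt.
34.396 × 1.151 ≈ 39.59 mph → 40 mph.

40 mph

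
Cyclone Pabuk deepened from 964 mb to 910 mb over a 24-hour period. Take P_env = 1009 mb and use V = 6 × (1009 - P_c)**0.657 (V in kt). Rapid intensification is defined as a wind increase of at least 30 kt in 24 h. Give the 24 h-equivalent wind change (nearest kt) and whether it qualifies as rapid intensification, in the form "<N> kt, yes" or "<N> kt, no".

50 kt, yes

V₁: ΔP = 45, V ≈ 6 × 45^0.657 ≈ 73.17 kt.
V₂: ΔP = 99, V ≈ 6 × 99^0.657 ≈ 122.82 kt.
ΔV over 24 h = 49.65 kt → 24 h equivalent = 49.65 × 24/24 ≈ 49.65 kt.
50 kt ≥ 30 kt ⇒ rapid intensification.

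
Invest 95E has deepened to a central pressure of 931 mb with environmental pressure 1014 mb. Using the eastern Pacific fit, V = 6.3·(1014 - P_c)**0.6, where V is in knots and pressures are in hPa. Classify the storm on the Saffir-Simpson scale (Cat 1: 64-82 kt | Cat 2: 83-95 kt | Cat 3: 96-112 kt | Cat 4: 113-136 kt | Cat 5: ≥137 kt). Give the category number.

2

ΔP = 1014 − 931 = 83 mb.
V ≈ 6.3 × 83^0.6 = 6.3 × 14.17 ≈ 89 kt.
89 kt falls in the Category 2 band.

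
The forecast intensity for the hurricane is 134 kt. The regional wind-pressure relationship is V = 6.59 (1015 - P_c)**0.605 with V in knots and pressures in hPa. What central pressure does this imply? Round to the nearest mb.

ΔP = (V / 6.59)^(1/0.605) = (134/6.59)^1.653.
134/6.59 = 20.334; 20.334^1.653 ≈ 145.33 mb.
P_c = 1015 − 145.33 = 869.67 ≈ 870 mb.

870 mb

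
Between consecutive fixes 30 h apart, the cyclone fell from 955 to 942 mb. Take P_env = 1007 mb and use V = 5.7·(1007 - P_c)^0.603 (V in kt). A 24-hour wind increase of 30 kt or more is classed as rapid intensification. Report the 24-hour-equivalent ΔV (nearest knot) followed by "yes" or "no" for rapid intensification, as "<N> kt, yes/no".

7 kt, no

V₁: ΔP = 52, V ≈ 5.7 × 52^0.603 ≈ 61.75 kt.
V₂: ΔP = 65, V ≈ 5.7 × 65^0.603 ≈ 70.64 kt.
ΔV over 30 h = 8.89 kt → 24 h equivalent = 8.89 × 24/30 ≈ 7.11 kt.
7 kt < 30 kt ⇒ not rapid intensification.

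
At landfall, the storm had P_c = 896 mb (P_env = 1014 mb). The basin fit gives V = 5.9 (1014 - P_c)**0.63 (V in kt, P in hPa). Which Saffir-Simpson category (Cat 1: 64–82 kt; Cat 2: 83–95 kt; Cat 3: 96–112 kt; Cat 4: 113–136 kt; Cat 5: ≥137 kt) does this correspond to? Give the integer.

ΔP = 1014 − 896 = 118 mb.
V ≈ 5.9 × 118^0.63 = 5.9 × 20.20 ≈ 119 kt.
119 kt falls in the Category 4 band.

4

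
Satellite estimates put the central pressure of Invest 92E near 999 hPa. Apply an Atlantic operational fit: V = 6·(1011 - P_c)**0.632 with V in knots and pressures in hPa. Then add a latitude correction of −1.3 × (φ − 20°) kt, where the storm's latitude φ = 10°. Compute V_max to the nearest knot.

42 kt

ΔP = 1011 − 999 = 12 hPa.
12^0.632 ≈ 4.809.
V ≈ 6 × 4.809 ≈ 28.9 kt.
Latitude correction: −1.3 × (10 − 20) = 13 kt.
Corrected V ≈ 41.9 kt → 42 kt.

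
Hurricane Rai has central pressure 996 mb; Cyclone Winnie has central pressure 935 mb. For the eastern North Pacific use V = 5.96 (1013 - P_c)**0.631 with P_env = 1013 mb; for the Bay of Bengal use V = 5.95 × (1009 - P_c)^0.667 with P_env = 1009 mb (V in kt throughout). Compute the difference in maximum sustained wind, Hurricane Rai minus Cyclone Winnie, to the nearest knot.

-69 kt

Hurricane Rai: ΔP = 17; V ≈ 5.96 × 17^0.631 ≈ 35.62 kt.
Cyclone Winnie: ΔP = 74; V ≈ 5.95 × 74^0.667 ≈ 105.03 kt.
Difference ≈ 35.62 − 105.03 = -69.41 → -69 kt.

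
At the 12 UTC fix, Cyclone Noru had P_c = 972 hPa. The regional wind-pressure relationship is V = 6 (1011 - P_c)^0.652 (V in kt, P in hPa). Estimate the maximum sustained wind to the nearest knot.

65 kt

ΔP = 1011 − 972 = 39 hPa.
39^0.652 ≈ 10.899.
V ≈ 6 × 10.899 ≈ 65.4 kt.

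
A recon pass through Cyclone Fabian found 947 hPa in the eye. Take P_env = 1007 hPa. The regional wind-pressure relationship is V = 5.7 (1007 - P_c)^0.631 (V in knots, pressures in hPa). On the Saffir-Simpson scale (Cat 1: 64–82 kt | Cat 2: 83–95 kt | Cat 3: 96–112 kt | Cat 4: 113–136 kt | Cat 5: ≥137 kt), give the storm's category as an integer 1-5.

ΔP = 1007 − 947 = 60 hPa.
V ≈ 5.7 × 60^0.631 = 5.7 × 13.24 ≈ 75 kt.
75 kt falls in the Category 1 band.

1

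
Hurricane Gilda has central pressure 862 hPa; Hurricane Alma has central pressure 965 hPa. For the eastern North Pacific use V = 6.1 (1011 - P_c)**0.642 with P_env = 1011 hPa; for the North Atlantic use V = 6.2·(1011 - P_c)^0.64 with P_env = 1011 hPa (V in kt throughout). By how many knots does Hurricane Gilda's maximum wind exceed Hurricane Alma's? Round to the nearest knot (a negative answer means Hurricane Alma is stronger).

80 kt

Hurricane Gilda: ΔP = 149; V ≈ 6.1 × 149^0.642 ≈ 151.54 kt.
Hurricane Alma: ΔP = 46; V ≈ 6.2 × 46^0.64 ≈ 71.87 kt.
Difference ≈ 151.54 − 71.87 = 79.67 → 80 kt.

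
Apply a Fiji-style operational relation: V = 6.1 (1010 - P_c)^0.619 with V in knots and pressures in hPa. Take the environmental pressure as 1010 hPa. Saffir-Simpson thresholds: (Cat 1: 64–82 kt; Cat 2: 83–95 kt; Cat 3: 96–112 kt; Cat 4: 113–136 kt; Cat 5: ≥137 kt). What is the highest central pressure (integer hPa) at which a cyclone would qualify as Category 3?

Category 3 begins at V = 96 kt.
Required ΔP = (96/6.1)^(1/0.619) = 15.738^1.616 ≈ 85.84 hPa.
P_c ≤ 1010 − 85.84 = 924.16, so the highest integer P_c is 924 hPa.

924 hPa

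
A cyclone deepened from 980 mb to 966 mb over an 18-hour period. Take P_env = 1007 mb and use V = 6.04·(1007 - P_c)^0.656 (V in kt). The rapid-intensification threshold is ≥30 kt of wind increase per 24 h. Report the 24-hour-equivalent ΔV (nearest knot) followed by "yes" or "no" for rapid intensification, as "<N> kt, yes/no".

22 kt, no

V₁: ΔP = 27, V ≈ 6.04 × 27^0.656 ≈ 52.48 kt.
V₂: ΔP = 41, V ≈ 6.04 × 41^0.656 ≈ 69.03 kt.
ΔV over 18 h = 16.55 kt → 24 h equivalent = 16.55 × 24/18 ≈ 22.07 kt.
22 kt < 30 kt ⇒ not rapid intensification.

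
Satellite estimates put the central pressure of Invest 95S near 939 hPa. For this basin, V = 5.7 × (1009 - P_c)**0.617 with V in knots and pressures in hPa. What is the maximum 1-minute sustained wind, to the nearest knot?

78 kt

ΔP = 1009 − 939 = 70 hPa.
70^0.617 ≈ 13.754.
V ≈ 5.7 × 13.754 ≈ 78.4 kt.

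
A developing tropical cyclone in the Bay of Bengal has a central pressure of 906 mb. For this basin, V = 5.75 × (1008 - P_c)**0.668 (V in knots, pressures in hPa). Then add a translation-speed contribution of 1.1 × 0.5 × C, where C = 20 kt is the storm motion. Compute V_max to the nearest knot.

137 kt

ΔP = 1008 − 906 = 102 mb.
102^0.668 ≈ 21.966.
V ≈ 5.75 × 21.966 ≈ 126.3 kt.
Translation term: 1.1 × 0.5 × 20 = 11 kt.
Corrected V ≈ 137.3 kt → 137 kt.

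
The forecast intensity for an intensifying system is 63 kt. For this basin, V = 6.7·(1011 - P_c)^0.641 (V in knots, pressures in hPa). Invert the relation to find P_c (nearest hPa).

ΔP = (V / 6.7)^(1/0.641) = (63/6.7)^1.560.
63/6.7 = 9.403; 9.403^1.560 ≈ 32.99 hPa.
P_c = 1011 − 32.99 = 978.01 ≈ 978 hPa.

978 hPa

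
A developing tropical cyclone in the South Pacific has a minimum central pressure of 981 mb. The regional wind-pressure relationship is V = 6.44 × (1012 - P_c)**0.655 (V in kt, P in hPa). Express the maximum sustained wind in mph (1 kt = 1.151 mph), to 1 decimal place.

70.3 mph

ΔP = 1012 − 981 = 31 mb.
V ≈ 6.44 × 31^0.655 = 6.44 × 9.481 ≈ 61.056 kt.
61.056 × 1.151 ≈ 70.28 mph → 70.3 mph.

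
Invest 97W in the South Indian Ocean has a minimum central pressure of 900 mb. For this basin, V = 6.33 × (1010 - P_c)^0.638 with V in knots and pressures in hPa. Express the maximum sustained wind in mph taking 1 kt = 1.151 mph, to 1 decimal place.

146.2 mph

ΔP = 1010 − 900 = 110 mb.
V ≈ 6.33 × 110^0.638 = 6.33 × 20.064 ≈ 127.002 kt.
127.002 × 1.151 ≈ 146.18 mph → 146.2 mph.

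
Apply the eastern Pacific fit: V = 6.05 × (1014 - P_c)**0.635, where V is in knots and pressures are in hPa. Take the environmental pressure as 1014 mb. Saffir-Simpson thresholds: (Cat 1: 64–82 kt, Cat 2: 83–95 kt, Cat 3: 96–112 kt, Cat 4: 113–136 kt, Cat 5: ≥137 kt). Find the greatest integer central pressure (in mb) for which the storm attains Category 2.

Category 2 begins at V = 83 kt.
Required ΔP = (83/6.05)^(1/0.635) = 13.719^1.575 ≈ 61.81 mb.
P_c ≤ 1014 − 61.81 = 952.19, so the highest integer P_c is 952 mb.

952 mb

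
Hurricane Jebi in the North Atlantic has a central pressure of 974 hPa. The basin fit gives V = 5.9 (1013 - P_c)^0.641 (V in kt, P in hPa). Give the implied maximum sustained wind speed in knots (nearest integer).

62 kt

ΔP = 1013 − 974 = 39 hPa.
39^0.641 ≈ 10.468.
V ≈ 5.9 × 10.468 ≈ 61.8 kt.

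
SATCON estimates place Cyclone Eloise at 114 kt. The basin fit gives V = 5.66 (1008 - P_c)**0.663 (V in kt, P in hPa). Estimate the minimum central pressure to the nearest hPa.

ΔP = (V / 5.66)^(1/0.663) = (114/5.66)^1.508.
114/5.66 = 20.141; 20.141^1.508 ≈ 92.67 hPa.
P_c = 1008 − 92.67 = 915.33 ≈ 915 hPa.

915 hPa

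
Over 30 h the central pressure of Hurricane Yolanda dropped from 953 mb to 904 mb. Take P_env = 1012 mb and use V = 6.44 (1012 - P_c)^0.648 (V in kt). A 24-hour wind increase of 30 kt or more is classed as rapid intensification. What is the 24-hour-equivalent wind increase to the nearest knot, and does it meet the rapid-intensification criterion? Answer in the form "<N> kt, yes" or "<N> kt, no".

35 kt, yes

V₁: ΔP = 59, V ≈ 6.44 × 59^0.648 ≈ 90.45 kt.
V₂: ΔP = 108, V ≈ 6.44 × 108^0.648 ≈ 133.83 kt.
ΔV over 30 h = 43.38 kt → 24 h equivalent = 43.38 × 24/30 ≈ 34.70 kt.
35 kt ≥ 30 kt ⇒ rapid intensification.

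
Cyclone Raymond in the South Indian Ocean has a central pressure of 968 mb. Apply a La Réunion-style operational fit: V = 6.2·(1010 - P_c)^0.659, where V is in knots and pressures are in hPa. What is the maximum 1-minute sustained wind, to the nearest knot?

73 kt

ΔP = 1010 − 968 = 42 mb.
42^0.659 ≈ 11.741.
V ≈ 6.2 × 11.741 ≈ 72.8 kt.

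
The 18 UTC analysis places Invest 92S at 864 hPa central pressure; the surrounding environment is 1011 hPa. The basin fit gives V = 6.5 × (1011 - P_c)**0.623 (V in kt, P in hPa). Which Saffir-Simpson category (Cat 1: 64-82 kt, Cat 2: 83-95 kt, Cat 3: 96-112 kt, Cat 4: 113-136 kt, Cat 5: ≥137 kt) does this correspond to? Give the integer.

ΔP = 1011 − 864 = 147 hPa.
V ≈ 6.5 × 147^0.623 = 6.5 × 22.40 ≈ 146 kt.
146 kt falls in the Category 5 band.

5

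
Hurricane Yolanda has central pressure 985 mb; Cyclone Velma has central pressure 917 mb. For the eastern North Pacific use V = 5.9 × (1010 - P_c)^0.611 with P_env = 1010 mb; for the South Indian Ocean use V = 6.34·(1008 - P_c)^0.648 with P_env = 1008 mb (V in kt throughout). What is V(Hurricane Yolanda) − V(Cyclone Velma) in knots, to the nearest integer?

-76 kt

Hurricane Yolanda: ΔP = 25; V ≈ 5.9 × 25^0.611 ≈ 42.17 kt.
Cyclone Velma: ΔP = 91; V ≈ 6.34 × 91^0.648 ≈ 117.91 kt.
Difference ≈ 42.17 − 117.91 = -75.74 → -76 kt.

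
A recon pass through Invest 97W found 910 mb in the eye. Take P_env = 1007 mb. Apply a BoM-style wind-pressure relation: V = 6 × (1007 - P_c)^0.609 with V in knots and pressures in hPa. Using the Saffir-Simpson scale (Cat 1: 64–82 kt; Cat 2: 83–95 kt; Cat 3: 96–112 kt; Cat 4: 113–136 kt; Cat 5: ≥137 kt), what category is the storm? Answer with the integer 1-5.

ΔP = 1007 − 910 = 97 mb.
V ≈ 6 × 97^0.609 = 6 × 16.22 ≈ 97 kt.
97 kt falls in the Category 3 band.

3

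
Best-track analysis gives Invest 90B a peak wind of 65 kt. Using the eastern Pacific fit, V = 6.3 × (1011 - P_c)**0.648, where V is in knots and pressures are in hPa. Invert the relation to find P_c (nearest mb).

974 mb

ΔP = (V / 6.3)^(1/0.648) = (65/6.3)^1.543.
65/6.3 = 10.317; 10.317^1.543 ≈ 36.66 mb.
P_c = 1011 − 36.66 = 974.34 ≈ 974 mb.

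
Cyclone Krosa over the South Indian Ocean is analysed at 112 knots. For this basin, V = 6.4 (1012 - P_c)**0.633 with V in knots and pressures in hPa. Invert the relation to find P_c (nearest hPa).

920 hPa

ΔP = (V / 6.4)^(1/0.633) = (112/6.4)^1.580.
112/6.4 = 17.500; 17.500^1.580 ≈ 91.99 hPa.
P_c = 1012 − 91.99 = 920.01 ≈ 920 hPa.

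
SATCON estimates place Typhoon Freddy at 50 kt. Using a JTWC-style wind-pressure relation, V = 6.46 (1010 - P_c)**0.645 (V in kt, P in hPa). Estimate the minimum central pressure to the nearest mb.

986 mb

ΔP = (V / 6.46)^(1/0.645) = (50/6.46)^1.550.
50/6.46 = 7.740; 7.740^1.550 ≈ 23.87 mb.
P_c = 1010 − 23.87 = 986.13 ≈ 986 mb.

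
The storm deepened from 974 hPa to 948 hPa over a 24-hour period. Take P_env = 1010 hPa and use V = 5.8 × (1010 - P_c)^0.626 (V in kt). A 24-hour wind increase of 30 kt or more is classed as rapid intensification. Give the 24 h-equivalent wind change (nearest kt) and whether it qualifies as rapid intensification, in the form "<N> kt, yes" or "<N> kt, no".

V₁: ΔP = 36, V ≈ 5.8 × 36^0.626 ≈ 54.66 kt.
V₂: ΔP = 62, V ≈ 5.8 × 62^0.626 ≈ 76.82 kt.
ΔV over 24 h = 22.16 kt → 24 h equivalent = 22.16 × 24/24 ≈ 22.16 kt.
22 kt < 30 kt ⇒ not rapid intensification.

22 kt, no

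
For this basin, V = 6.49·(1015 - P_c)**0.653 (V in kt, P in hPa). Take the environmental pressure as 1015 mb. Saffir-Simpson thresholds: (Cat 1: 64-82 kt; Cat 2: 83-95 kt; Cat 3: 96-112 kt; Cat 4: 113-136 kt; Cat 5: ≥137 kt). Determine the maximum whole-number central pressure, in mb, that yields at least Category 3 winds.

Category 3 begins at V = 96 kt.
Required ΔP = (96/6.49)^(1/0.653) = 14.792^1.531 ≈ 61.91 mb.
P_c ≤ 1015 − 61.91 = 953.09, so the highest integer P_c is 953 mb.

953 mb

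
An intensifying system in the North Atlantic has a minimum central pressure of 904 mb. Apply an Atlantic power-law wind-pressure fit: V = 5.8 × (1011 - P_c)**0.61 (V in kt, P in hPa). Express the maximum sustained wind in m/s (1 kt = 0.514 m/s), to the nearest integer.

52 m/s

ΔP = 1011 − 904 = 107 mb.
V ≈ 5.8 × 107^0.61 = 5.8 × 17.295 ≈ 100.312 kt.
100.312 × 0.514 ≈ 51.56 m/s → 52 m/s.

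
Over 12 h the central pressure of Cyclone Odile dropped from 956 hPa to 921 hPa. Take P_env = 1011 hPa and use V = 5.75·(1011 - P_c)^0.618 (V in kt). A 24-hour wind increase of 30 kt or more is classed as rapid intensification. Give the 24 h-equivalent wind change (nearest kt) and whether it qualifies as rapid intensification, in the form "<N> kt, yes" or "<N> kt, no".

49 kt, yes

V₁: ΔP = 55, V ≈ 5.75 × 55^0.618 ≈ 68.42 kt.
V₂: ΔP = 90, V ≈ 5.75 × 90^0.618 ≈ 92.77 kt.
ΔV over 12 h = 24.35 kt → 24 h equivalent = 24.35 × 24/12 ≈ 48.70 kt.
49 kt ≥ 30 kt ⇒ rapid intensification.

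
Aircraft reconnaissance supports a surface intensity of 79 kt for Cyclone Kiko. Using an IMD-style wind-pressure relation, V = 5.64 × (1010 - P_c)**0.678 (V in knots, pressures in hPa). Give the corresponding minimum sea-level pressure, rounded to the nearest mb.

ΔP = (V / 5.64)^(1/0.678) = (79/5.64)^1.475.
79/5.64 = 14.007; 14.007^1.475 ≈ 49.07 mb.
P_c = 1010 − 49.07 = 960.93 ≈ 961 mb.

961 mb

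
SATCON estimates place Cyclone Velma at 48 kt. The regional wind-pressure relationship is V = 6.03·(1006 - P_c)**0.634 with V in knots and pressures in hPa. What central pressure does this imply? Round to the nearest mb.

980 mb

ΔP = (V / 6.03)^(1/0.634) = (48/6.03)^1.577.
48/6.03 = 7.960; 7.960^1.577 ≈ 26.36 mb.
P_c = 1006 − 26.36 = 979.64 ≈ 980 mb.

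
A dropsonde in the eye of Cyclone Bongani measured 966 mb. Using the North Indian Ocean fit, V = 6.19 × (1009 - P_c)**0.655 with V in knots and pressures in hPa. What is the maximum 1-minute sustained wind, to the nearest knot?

ΔP = 1009 − 966 = 43 mb.
43^0.655 ≈ 11.747.
V ≈ 6.19 × 11.747 ≈ 72.7 kt.

73 kt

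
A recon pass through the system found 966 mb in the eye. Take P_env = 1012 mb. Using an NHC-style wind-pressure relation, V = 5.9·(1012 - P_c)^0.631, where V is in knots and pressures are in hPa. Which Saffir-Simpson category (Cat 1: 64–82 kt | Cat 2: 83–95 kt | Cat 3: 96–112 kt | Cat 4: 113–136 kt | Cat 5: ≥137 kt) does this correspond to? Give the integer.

ΔP = 1012 − 966 = 46 mb.
V ≈ 5.9 × 46^0.631 = 5.9 × 11.20 ≈ 66 kt.
66 kt falls in the Category 1 band.

1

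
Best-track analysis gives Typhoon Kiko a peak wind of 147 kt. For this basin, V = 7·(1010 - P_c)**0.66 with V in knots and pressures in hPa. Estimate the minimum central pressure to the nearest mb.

ΔP = (V / 7)^(1/0.66) = (147/7)^1.515.
147/7 = 21.000; 21.000^1.515 ≈ 100.78 mb.
P_c = 1010 − 100.78 = 909.22 ≈ 909 mb.

909 mb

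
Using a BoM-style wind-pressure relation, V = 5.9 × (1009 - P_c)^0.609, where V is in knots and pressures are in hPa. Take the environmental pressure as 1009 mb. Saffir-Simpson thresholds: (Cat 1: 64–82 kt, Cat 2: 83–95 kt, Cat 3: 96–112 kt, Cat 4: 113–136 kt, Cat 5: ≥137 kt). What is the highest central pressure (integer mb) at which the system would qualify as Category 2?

932 mb

Category 2 begins at V = 83 kt.
Required ΔP = (83/5.9)^(1/0.609) = 14.068^1.642 ≈ 76.81 mb.
P_c ≤ 1009 − 76.81 = 932.19, so the highest integer P_c is 932 mb.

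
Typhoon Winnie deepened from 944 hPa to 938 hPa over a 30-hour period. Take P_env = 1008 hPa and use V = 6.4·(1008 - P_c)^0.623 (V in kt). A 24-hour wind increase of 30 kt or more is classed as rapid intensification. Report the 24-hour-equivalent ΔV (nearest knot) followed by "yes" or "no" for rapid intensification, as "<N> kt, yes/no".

4 kt, no

V₁: ΔP = 64, V ≈ 6.4 × 64^0.623 ≈ 85.39 kt.
V₂: ΔP = 70, V ≈ 6.4 × 70^0.623 ≈ 90.30 kt.
ΔV over 30 h = 4.91 kt → 24 h equivalent = 4.91 × 24/30 ≈ 3.93 kt.
4 kt < 30 kt ⇒ not rapid intensification.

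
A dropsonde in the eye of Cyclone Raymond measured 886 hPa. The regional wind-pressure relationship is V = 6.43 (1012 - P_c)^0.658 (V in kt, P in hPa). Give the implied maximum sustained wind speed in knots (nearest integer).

155 kt

ΔP = 1012 − 886 = 126 hPa.
126^0.658 ≈ 24.101.
V ≈ 6.43 × 24.101 ≈ 155.0 kt.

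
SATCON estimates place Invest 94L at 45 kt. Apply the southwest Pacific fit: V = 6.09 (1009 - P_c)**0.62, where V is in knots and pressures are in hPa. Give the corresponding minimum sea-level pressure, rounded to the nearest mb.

ΔP = (V / 6.09)^(1/0.62) = (45/6.09)^1.613.
45/6.09 = 7.389; 7.389^1.613 ≈ 25.17 mb.
P_c = 1009 − 25.17 = 983.83 ≈ 984 mb.

984 mb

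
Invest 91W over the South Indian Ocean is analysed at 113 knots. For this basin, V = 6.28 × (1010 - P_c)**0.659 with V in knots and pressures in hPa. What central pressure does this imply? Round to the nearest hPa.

ΔP = (V / 6.28)^(1/0.659) = (113/6.28)^1.517.
113/6.28 = 17.994; 17.994^1.517 ≈ 80.28 hPa.
P_c = 1010 − 80.28 = 929.72 ≈ 930 hPa.

930 hPa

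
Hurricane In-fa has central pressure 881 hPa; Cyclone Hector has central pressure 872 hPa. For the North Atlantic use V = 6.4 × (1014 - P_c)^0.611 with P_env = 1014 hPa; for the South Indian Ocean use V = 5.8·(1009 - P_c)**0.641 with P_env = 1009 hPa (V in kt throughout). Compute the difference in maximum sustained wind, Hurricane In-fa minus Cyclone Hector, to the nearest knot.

-9 kt

Hurricane In-fa: ΔP = 133; V ≈ 6.4 × 133^0.611 ≈ 127.01 kt.
Cyclone Hector: ΔP = 137; V ≈ 5.8 × 137^0.641 ≈ 135.85 kt.
Difference ≈ 127.01 − 135.85 = -8.84 → -9 kt.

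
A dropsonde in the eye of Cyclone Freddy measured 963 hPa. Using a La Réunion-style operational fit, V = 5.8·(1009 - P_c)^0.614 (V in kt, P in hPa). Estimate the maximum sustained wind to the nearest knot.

61 kt

ΔP = 1009 − 963 = 46 hPa.
46^0.614 ≈ 10.494.
V ≈ 5.8 × 10.494 ≈ 60.9 kt.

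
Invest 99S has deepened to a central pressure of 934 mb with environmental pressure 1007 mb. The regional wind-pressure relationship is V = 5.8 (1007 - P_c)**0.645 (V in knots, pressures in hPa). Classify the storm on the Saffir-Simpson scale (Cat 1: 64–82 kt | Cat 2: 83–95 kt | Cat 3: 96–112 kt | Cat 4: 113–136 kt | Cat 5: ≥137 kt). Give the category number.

2

ΔP = 1007 − 934 = 73 mb.
V ≈ 5.8 × 73^0.645 = 5.8 × 15.92 ≈ 92 kt.
92 kt falls in the Category 2 band.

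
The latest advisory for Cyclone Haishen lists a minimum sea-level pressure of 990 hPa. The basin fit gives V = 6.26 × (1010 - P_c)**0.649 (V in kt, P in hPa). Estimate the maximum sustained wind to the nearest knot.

ΔP = 1010 − 990 = 20 hPa.
20^0.649 ≈ 6.988.
V ≈ 6.26 × 6.988 ≈ 43.7 kt.

44 kt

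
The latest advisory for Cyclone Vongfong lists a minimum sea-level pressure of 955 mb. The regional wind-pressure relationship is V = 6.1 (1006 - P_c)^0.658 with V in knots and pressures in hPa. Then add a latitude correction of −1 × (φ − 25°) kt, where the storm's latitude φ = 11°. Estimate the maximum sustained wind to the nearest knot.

95 kt

ΔP = 1006 − 955 = 51 mb.
51^0.658 ≈ 13.292.
V ≈ 6.1 × 13.292 ≈ 81.1 kt.
Latitude correction: −1 × (11 − 25) = 14 kt.
Corrected V ≈ 95.1 kt → 95 kt.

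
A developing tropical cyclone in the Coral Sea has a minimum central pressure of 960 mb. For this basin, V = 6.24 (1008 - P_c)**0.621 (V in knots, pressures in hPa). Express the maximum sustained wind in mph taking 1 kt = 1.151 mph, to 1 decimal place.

ΔP = 1008 − 960 = 48 mb.
V ≈ 6.24 × 48^0.621 = 6.24 × 11.068 ≈ 69.061 kt.
69.061 × 1.151 ≈ 79.49 mph → 79.5 mph.

79.5 mph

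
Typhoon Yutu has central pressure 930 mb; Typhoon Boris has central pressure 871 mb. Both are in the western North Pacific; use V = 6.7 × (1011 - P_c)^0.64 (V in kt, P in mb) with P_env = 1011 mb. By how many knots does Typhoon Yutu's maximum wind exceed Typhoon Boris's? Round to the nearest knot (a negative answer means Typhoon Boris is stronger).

-47 kt

Typhoon Yutu: ΔP = 81; V ≈ 6.7 × 81^0.64 ≈ 111.56 kt.
Typhoon Boris: ΔP = 140; V ≈ 6.7 × 140^0.64 ≈ 158.34 kt.
Difference ≈ 111.56 − 158.34 = -46.78 → -47 kt.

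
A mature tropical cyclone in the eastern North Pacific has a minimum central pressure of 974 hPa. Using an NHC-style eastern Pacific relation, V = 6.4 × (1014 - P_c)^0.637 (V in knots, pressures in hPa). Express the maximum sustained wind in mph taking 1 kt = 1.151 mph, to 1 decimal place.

ΔP = 1014 − 974 = 40 hPa.
V ≈ 6.4 × 40^0.637 = 6.4 × 10.484 ≈ 67.095 kt.
67.095 × 1.151 ≈ 77.23 mph → 77.2 mph.

77.2 mph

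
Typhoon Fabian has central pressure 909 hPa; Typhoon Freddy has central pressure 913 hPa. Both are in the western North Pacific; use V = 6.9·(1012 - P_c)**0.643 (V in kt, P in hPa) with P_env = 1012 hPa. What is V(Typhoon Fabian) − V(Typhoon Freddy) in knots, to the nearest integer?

3 kt

Typhoon Fabian: ΔP = 103; V ≈ 6.9 × 103^0.643 ≈ 135.86 kt.
Typhoon Freddy: ΔP = 99; V ≈ 6.9 × 99^0.643 ≈ 132.45 kt.
Difference ≈ 135.86 − 132.45 = 3.41 → 3 kt.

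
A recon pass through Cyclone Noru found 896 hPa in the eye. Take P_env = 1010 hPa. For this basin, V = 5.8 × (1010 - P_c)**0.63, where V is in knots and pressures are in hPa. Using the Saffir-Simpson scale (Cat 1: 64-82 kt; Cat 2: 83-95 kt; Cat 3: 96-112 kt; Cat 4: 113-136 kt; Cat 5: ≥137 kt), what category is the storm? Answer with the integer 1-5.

ΔP = 1010 − 896 = 114 hPa.
V ≈ 5.8 × 114^0.63 = 5.8 × 19.76 ≈ 115 kt.
115 kt falls in the Category 4 band.

4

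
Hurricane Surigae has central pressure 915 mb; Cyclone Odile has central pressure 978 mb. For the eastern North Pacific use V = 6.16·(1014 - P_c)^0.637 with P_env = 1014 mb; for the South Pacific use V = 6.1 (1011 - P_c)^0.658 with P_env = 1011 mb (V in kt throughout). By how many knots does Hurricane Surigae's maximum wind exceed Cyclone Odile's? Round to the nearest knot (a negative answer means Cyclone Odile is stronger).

54 kt

Hurricane Surigae: ΔP = 99; V ≈ 6.16 × 99^0.637 ≈ 115.03 kt.
Cyclone Odile: ΔP = 33; V ≈ 6.1 × 33^0.658 ≈ 60.89 kt.
Difference ≈ 115.03 − 60.89 = 54.14 → 54 kt.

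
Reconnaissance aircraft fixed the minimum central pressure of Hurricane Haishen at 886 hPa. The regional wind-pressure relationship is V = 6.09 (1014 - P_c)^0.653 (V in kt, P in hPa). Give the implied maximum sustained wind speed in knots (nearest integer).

ΔP = 1014 − 886 = 128 hPa.
128^0.653 ≈ 23.769.
V ≈ 6.09 × 23.769 ≈ 144.8 kt.

145 kt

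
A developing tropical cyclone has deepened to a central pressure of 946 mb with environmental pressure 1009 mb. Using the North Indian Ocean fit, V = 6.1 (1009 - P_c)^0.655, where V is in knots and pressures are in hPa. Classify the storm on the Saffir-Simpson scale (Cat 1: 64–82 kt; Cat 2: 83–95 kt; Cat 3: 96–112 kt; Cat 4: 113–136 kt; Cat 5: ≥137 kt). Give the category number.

ΔP = 1009 − 946 = 63 mb.
V ≈ 6.1 × 63^0.655 = 6.1 × 15.09 ≈ 92 kt.
92 kt falls in the Category 2 band.

2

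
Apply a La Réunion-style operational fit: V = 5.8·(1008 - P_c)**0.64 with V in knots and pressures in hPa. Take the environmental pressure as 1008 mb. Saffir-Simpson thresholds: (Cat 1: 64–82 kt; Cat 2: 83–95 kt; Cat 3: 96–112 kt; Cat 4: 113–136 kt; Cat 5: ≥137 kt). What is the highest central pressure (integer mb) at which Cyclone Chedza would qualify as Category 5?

868 mb

Category 5 begins at V = 137 kt.
Required ΔP = (137/5.8)^(1/0.64) = 23.621^1.562 ≈ 139.88 mb.
P_c ≤ 1008 − 139.88 = 868.12, so the highest integer P_c is 868 mb.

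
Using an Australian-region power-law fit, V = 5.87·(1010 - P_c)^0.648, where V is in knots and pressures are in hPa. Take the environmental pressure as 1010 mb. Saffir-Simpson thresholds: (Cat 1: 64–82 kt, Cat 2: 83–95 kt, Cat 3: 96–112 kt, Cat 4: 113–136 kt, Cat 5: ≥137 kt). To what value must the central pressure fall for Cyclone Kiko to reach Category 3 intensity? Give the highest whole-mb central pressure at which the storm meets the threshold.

Category 3 begins at V = 96 kt.
Required ΔP = (96/5.87)^(1/0.648) = 16.354^1.543 ≈ 74.63 mb.
P_c ≤ 1010 − 74.63 = 935.37, so the highest integer P_c is 935 mb.

935 mb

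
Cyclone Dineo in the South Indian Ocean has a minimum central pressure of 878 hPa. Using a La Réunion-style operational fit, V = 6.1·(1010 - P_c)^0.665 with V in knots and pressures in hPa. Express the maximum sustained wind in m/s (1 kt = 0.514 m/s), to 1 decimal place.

ΔP = 1010 − 878 = 132 hPa.
V ≈ 6.1 × 132^0.665 = 6.1 × 25.715 ≈ 156.860 kt.
156.860 × 0.514 ≈ 80.63 m/s → 80.6 m/s.

80.6 m/s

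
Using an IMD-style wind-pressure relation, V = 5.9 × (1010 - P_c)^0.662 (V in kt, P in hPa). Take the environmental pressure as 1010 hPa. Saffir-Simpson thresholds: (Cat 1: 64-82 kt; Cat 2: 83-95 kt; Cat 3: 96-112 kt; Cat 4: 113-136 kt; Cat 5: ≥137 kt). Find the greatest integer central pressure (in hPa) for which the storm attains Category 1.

973 hPa

Category 1 begins at V = 64 kt.
Required ΔP = (64/5.9)^(1/0.662) = 10.847^1.511 ≈ 36.64 hPa.
P_c ≤ 1010 − 36.64 = 973.36, so the highest integer P_c is 973 hPa.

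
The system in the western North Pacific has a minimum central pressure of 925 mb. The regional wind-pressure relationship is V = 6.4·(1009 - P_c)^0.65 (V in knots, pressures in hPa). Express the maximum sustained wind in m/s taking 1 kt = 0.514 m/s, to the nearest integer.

59 m/s

ΔP = 1009 − 925 = 84 mb.
V ≈ 6.4 × 84^0.65 = 6.4 × 17.815 ≈ 114.015 kt.
114.015 × 0.514 ≈ 58.60 m/s → 59 m/s.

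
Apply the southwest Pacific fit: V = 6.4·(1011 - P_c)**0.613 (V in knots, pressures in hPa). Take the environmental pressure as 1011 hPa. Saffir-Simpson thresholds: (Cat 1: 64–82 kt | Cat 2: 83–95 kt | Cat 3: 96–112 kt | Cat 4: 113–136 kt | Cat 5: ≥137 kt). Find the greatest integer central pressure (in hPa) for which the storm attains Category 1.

Category 1 begins at V = 64 kt.
Required ΔP = (64/6.4)^(1/0.613) = 10.000^1.631 ≈ 42.79 hPa.
P_c ≤ 1011 − 42.79 = 968.21, so the highest integer P_c is 968 hPa.

968 hPa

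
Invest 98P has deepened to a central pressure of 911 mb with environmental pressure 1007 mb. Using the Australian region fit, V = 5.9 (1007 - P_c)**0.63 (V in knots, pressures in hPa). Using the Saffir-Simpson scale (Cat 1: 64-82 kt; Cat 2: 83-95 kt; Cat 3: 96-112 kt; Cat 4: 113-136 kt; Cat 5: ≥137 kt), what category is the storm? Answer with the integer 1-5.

3

ΔP = 1007 − 911 = 96 mb.
V ≈ 5.9 × 96^0.63 = 5.9 × 17.73 ≈ 105 kt.
105 kt falls in the Category 3 band.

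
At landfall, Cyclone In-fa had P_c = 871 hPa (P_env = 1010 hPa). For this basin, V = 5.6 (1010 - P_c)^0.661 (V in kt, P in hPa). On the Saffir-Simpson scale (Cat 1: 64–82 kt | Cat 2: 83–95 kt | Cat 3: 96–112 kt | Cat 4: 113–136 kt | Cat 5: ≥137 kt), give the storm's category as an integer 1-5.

ΔP = 1010 − 871 = 139 hPa.
V ≈ 5.6 × 139^0.661 = 5.6 × 26.09 ≈ 146 kt.
146 kt falls in the Category 5 band.

5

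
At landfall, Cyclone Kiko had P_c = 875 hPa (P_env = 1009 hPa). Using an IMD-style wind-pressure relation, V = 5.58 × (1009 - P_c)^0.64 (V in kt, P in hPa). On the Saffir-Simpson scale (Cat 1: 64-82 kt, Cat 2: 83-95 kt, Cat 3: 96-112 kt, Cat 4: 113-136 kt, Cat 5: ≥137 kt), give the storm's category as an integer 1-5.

ΔP = 1009 − 875 = 134 hPa.
V ≈ 5.58 × 134^0.64 = 5.58 × 22.98 ≈ 128 kt.
128 kt falls in the Category 4 band.

4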